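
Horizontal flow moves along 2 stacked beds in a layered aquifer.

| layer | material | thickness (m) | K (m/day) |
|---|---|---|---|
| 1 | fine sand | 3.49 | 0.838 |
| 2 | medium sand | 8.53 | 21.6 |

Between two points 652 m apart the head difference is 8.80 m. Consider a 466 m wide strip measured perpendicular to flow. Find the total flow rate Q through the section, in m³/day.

Flow is parallel to layering, so each bed carries its own Darcy discharge and the transmissivities add.
Σ(K_i·b_i) = 0.838×3.49 + 21.6×8.53 = 187.2 m²/day.
Hydraulic gradient i = Δh / L = 8.80 / 652 = 0.01350.
Q = Σ(K_i·b_i) · W · i = 187.2 × 466 × 0.01350 = 1177 m³/day.

1180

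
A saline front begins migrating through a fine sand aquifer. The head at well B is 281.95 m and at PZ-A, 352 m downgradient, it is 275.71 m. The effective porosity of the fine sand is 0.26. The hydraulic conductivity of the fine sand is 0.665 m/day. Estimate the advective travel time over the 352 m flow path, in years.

Hydraulic gradient i = (281.95 − 275.71) / 352 = 6.24 / 352 = 0.01773.
Darcy flux q = K · i = 0.6650 × 0.01773 = 0.01179 m/day.
Seepage velocity v = q / n_e = 0.01179 / 0.26 = 0.04534 m/day.
Travel time t = L / v = 352 / 0.04534 = 7763 days = 21.26 years.

21.3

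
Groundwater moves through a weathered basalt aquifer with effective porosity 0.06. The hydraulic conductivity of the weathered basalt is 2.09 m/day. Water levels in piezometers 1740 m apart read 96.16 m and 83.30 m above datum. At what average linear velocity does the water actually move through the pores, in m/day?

Hydraulic gradient i = (96.16 − 83.30) / 1740 = 12.86 / 1740 = 0.007391.
Darcy flux q = K · i = 2.090 × 0.007391 = 0.01545 m/day.
Seepage velocity v = q / n_e = 0.01545 / 0.06 = 0.2574 m/day.

0.257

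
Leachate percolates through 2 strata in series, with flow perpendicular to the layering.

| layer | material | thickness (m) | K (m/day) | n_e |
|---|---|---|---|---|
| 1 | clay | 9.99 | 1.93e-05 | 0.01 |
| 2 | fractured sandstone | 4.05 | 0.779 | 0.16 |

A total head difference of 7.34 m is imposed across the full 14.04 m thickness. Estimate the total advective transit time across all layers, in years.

With flow normal to the layers, continuity requires the same specific discharge q through every layer.
Σ(b_i/K_i) = 9.99/1.93e-05 + 4.05/0.779 = 5.176e+05 d.
q = Δh / Σ(b_i/K_i) = 7.34 / 5.176e+05 = 1.418e-05 m/day.
In each layer the seepage velocity is v_i = q/n_i, so the layer transit time is t_i = b_i·n_i / q:
  layer 1 (clay): t_1 = 9.99 × 0.01 / 1.418e-05 = 7045 d
  layer 2 (fractured sandstone): t_2 = 4.05 × 0.16 / 1.418e-05 = 45697 d
Total t = Σ t_i = 52742 days = 144.4 years.

144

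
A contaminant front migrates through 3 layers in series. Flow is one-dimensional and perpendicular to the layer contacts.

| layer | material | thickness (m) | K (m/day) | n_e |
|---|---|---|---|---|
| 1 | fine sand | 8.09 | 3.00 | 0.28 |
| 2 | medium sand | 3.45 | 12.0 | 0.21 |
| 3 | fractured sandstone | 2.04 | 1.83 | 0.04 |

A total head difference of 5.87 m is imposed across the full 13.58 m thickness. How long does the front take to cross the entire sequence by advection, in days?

2.14

With flow normal to the layers, continuity requires the same specific discharge q through every layer.
Σ(b_i/K_i) = 8.09/3.00 + 3.45/12.0 + 2.04/1.83 = 4.099 d.
q = Δh / Σ(b_i/K_i) = 5.87 / 4.099 = 1.432 m/day.
In each layer the seepage velocity is v_i = q/n_i, so the layer transit time is t_i = b_i·n_i / q:
  layer 1 (fine sand): t_1 = 8.09 × 0.28 / 1.432 = 1.582 d
  layer 2 (medium sand): t_2 = 3.45 × 0.21 / 1.432 = 0.5059 d
  layer 3 (fractured sandstone): t_3 = 2.04 × 0.04 / 1.432 = 0.05698 d
Total t = Σ t_i = 2.145 days.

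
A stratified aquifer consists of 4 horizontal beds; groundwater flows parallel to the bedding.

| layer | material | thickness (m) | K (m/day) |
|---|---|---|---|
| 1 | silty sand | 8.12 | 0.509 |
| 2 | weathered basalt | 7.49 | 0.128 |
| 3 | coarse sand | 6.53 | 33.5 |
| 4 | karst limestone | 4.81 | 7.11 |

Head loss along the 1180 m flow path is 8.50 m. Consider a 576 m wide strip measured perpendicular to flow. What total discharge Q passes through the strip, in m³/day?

Flow is parallel to layering, so each bed carries its own Darcy discharge and the transmissivities add.
Σ(K_i·b_i) = 0.509×8.12 + 0.128×7.49 + 33.5×6.53 + 7.11×4.81 = 258.0 m²/day.
Hydraulic gradient i = Δh / L = 8.50 / 1180 = 0.007203.
Q = Σ(K_i·b_i) · W · i = 258.0 × 576 × 0.007203 = 1071 m³/day.

1070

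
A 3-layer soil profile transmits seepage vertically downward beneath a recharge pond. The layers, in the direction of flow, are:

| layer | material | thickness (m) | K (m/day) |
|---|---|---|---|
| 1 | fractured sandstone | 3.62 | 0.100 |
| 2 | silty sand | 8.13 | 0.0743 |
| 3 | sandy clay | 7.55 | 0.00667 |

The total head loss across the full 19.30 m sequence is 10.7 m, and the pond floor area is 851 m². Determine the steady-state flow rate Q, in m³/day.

Flow is perpendicular to layering, so the layers act in series and the equivalent K is the thickness-weighted harmonic mean.
Total thickness L = 3.62 + 8.13 + 7.55 = 19.30 m.
Σ(b_i/K_i) = 3.62/0.100 + 8.13/0.0743 + 7.55/0.00667 = 1278 d.
K_eq = L / Σ(b_i/K_i) = 19.30 / 1278 = 0.01511 m/day.
Q = K_eq · A · (Δh/L) = 0.01511 × 851 × (10.7/19.30) = 7.127 m³/day.

7.13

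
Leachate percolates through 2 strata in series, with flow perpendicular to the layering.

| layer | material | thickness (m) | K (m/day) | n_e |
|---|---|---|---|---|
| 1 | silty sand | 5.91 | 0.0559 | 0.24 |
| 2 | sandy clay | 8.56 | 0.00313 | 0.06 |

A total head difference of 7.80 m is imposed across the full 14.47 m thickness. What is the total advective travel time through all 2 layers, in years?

With flow normal to the layers, continuity requires the same specific discharge q through every layer.
Σ(b_i/K_i) = 5.91/0.0559 + 8.56/0.00313 = 2841 d.
q = Δh / Σ(b_i/K_i) = 7.80 / 2841 = 0.002746 m/day.
In each layer the seepage velocity is v_i = q/n_i, so the layer transit time is t_i = b_i·n_i / q:
  layer 1 (silty sand): t_1 = 5.91 × 0.24 / 0.002746 = 516.5 d
  layer 2 (sandy clay): t_2 = 8.56 × 0.06 / 0.002746 = 187.0 d
Total t = Σ t_i = 703.6 days = 1.926 years.

1.93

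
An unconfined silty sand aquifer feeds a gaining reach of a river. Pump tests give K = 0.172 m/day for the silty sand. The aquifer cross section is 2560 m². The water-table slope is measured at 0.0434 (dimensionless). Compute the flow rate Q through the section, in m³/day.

19.1

Hydraulic gradient i = 0.0434.
Darcy's law: Q = K · A · i = 0.1720 × 2560 × 0.04340 = 19.11 m³/day.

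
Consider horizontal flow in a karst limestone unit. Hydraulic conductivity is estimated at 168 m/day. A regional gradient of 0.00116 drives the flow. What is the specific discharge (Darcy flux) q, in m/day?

0.195

Hydraulic gradient i = 0.00116.
Specific discharge q = K · i = 168.0 × 0.001160 = 0.1949 m/day.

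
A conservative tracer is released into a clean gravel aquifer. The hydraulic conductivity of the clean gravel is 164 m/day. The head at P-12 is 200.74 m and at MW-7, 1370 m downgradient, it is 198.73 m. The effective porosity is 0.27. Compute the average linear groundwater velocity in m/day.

0.891

Hydraulic gradient i = (200.74 − 198.73) / 1370 = 2.01 / 1370 = 0.001467.
Darcy flux q = K · i = 164.0 × 0.001467 = 0.2406 m/day.
Seepage velocity v = q / n_e = 0.2406 / 0.27 = 0.8912 m/day.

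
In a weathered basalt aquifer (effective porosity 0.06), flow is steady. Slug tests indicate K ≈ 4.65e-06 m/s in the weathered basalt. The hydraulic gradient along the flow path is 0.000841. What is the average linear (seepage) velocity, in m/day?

Convert K: 4.65e-06 m/s × 86400 = 0.4018 m/day.
Hydraulic gradient i = 0.000841.
Darcy flux q = K · i = 0.4018 × 0.0008410 = 0.0003379 m/day.
Seepage velocity v = q / n_e = 0.0003379 / 0.06 = 0.005631 m/day.

0.00563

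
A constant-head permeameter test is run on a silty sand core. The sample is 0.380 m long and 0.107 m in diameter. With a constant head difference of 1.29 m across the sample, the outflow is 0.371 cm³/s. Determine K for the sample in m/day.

Cross-sectional area A = π·(d/2)² = π × (0.107/2)² = 0.008992 m².
Convert discharge: 0.371 cm³/s = 3.710e-07 m³/s.
Darcy's law rearranged: K = Q·L / (A·Δh) = 3.710e-07 × 0.380 / (0.008992 × 1.29) = 1.215e-05 m/s = 1.050 m/day.

1.05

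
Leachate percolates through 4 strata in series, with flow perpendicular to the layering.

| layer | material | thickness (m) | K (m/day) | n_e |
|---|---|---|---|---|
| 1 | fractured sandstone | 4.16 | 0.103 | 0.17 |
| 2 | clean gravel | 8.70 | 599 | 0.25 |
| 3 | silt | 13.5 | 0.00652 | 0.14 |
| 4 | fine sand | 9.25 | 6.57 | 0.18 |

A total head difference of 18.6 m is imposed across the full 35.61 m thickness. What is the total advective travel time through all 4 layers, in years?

2.00

With flow normal to the layers, continuity requires the same specific discharge q through every layer.
Σ(b_i/K_i) = 4.16/0.103 + 8.70/599 + 13.5/0.00652 + 9.25/6.57 = 2112 d.
q = Δh / Σ(b_i/K_i) = 18.6 / 2112 = 0.008805 m/day.
In each layer the seepage velocity is v_i = q/n_i, so the layer transit time is t_i = b_i·n_i / q:
  layer 1 (fractured sandstone): t_1 = 4.16 × 0.17 / 0.008805 = 80.32 d
  layer 2 (clean gravel): t_2 = 8.70 × 0.25 / 0.008805 = 247.0 d
  layer 3 (silt): t_3 = 13.5 × 0.14 / 0.008805 = 214.6 d
  layer 4 (fine sand): t_4 = 9.25 × 0.18 / 0.008805 = 189.1 d
Total t = Σ t_i = 731.1 days = 2.002 years.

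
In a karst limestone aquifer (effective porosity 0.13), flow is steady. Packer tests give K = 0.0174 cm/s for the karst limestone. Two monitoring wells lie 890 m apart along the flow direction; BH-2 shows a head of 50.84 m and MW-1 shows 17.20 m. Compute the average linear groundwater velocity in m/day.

4.37

Convert K: 0.0174 cm/s × 864 = 15.03 m/day.
Hydraulic gradient i = (50.84 − 17.20) / 890 = 33.64 / 890 = 0.03780.
Darcy flux q = K · i = 15.03 × 0.03780 = 0.5682 m/day.
Seepage velocity v = q / n_e = 0.5682 / 0.13 = 4.371 m/day.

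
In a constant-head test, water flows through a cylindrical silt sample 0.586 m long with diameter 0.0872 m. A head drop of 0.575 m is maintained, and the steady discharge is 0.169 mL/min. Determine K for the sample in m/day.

0.0415

Cross-sectional area A = π·(d/2)² = π × (0.0872/2)² = 0.005972 m².
Convert discharge: 0.169 mL/min = 2.817e-09 m³/s.
Darcy's law rearranged: K = Q·L / (A·Δh) = 2.817e-09 × 0.586 / (0.005972 × 0.575) = 4.807e-07 m/s = 0.04153 m/day.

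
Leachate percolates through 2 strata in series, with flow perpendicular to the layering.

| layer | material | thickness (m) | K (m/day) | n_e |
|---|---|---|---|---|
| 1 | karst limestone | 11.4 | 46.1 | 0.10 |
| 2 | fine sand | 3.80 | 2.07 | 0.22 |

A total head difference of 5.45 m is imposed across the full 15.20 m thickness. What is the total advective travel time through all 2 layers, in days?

With flow normal to the layers, continuity requires the same specific discharge q through every layer.
Σ(b_i/K_i) = 11.4/46.1 + 3.80/2.07 = 2.083 d.
q = Δh / Σ(b_i/K_i) = 5.45 / 2.083 = 2.616 m/day.
In each layer the seepage velocity is v_i = q/n_i, so the layer transit time is t_i = b_i·n_i / q:
  layer 1 (karst limestone): t_1 = 11.4 × 0.10 / 2.616 = 0.4357 d
  layer 2 (fine sand): t_2 = 3.80 × 0.22 / 2.616 = 0.3195 d
Total t = Σ t_i = 0.7552 days.

0.755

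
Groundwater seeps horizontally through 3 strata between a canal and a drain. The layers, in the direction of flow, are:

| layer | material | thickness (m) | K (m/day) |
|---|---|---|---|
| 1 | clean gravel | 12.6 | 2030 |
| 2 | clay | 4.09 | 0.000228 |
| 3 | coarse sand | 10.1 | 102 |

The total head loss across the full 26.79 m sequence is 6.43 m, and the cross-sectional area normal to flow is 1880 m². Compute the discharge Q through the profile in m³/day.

0.674

Flow is perpendicular to layering, so the layers act in series and the equivalent K is the thickness-weighted harmonic mean.
Total thickness L = 12.6 + 4.09 + 10.1 = 26.79 m.
Σ(b_i/K_i) = 12.6/2030 + 4.09/0.000228 + 10.1/102 = 17939 d.
K_eq = L / Σ(b_i/K_i) = 26.79 / 17939 = 0.001493 m/day.
Q = K_eq · A · (Δh/L) = 0.001493 × 1880 × (6.43/26.79) = 0.6739 m³/day.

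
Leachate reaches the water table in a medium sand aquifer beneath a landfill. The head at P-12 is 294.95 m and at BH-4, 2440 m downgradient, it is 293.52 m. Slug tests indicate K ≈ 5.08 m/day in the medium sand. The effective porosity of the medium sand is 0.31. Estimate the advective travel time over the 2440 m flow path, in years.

Hydraulic gradient i = (294.95 − 293.52) / 2440 = 1.43 / 2440 = 0.0005861.
Darcy flux q = K · i = 5.080 × 0.0005861 = 0.002977 m/day.
Seepage velocity v = q / n_e = 0.002977 / 0.31 = 0.009604 m/day.
Travel time t = L / v = 2440 / 0.009604 = 2.541e+05 days = 695.6 years.

696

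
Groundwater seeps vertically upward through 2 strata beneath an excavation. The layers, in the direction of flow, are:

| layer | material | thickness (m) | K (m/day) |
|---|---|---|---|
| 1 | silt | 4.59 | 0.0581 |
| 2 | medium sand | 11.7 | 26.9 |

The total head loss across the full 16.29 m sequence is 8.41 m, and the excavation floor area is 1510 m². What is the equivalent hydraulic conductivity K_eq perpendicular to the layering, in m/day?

Flow is perpendicular to layering, so the layers act in series and the equivalent K is the thickness-weighted harmonic mean.
Total thickness L = 4.59 + 11.7 = 16.29 m.
Σ(b_i/K_i) = 4.59/0.0581 + 11.7/26.9 = 79.44 d.
K_eq = L / Σ(b_i/K_i) = 16.29 / 79.44 = 0.2051 m/day.

0.205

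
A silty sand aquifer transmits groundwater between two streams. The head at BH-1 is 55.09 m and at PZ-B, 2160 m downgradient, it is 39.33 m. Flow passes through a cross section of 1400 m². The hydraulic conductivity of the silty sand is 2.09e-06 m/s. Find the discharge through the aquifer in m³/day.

1.84

Convert K: 2.09e-06 m/s × 86400 = 0.1806 m/day.
Hydraulic gradient i = (55.09 − 39.33) / 2160 = 15.76 / 2160 = 0.007296.
Darcy's law: Q = K · A · i = 0.1806 × 1400 × 0.007296 = 1.845 m³/day.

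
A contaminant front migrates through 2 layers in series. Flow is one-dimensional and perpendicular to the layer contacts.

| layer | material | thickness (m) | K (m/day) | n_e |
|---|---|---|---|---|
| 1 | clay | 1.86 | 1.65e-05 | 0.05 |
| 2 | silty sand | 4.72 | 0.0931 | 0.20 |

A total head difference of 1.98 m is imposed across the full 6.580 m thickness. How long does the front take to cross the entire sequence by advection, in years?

With flow normal to the layers, continuity requires the same specific discharge q through every layer.
Σ(b_i/K_i) = 1.86/1.65e-05 + 4.72/0.0931 = 1.128e+05 d.
q = Δh / Σ(b_i/K_i) = 1.98 / 1.128e+05 = 1.756e-05 m/day.
In each layer the seepage velocity is v_i = q/n_i, so the layer transit time is t_i = b_i·n_i / q:
  layer 1 (clay): t_1 = 1.86 × 0.05 / 1.756e-05 = 5297 d
  layer 2 (silty sand): t_2 = 4.72 × 0.20 / 1.756e-05 = 53769 d
Total t = Σ t_i = 59066 days = 161.7 years.

162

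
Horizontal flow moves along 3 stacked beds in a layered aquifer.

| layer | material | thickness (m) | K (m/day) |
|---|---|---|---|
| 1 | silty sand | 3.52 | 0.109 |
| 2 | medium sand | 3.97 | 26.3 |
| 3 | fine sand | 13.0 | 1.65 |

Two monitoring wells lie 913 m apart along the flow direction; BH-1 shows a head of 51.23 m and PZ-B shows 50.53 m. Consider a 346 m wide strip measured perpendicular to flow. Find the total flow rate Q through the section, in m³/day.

Flow is parallel to layering, so each bed carries its own Darcy discharge and the transmissivities add.
Σ(K_i·b_i) = 0.109×3.52 + 26.3×3.97 + 1.65×13.0 = 126.2 m²/day.
Hydraulic gradient i = (51.23 − 50.53) / 913 = 0.7 / 913 = 0.0007667.
Q = Σ(K_i·b_i) · W · i = 126.2 × 346 × 0.0007667 = 33.49 m³/day.

33.5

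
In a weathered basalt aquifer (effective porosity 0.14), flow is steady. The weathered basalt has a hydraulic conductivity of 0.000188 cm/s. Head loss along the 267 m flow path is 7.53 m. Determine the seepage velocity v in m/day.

Convert K: 0.000188 cm/s × 864 = 0.1624 m/day.
Hydraulic gradient i = Δh / L = 7.53 / 267 = 0.02820.
Darcy flux q = K · i = 0.1624 × 0.02820 = 0.004581 m/day.
Seepage velocity v = q / n_e = 0.004581 / 0.14 = 0.03272 m/day.

0.0327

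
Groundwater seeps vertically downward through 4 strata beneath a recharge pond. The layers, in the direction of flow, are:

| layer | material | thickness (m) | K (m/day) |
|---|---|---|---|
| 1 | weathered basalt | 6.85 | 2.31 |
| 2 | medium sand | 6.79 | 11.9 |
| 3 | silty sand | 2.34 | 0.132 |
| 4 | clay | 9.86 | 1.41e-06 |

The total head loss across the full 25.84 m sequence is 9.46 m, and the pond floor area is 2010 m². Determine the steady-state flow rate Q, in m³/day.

0.00272

Flow is perpendicular to layering, so the layers act in series and the equivalent K is the thickness-weighted harmonic mean.
Total thickness L = 6.85 + 6.79 + 2.34 + 9.86 = 25.84 m.
Σ(b_i/K_i) = 6.85/2.31 + 6.79/11.9 + 2.34/0.132 + 9.86/1.41e-06 = 6.993e+06 d.
K_eq = L / Σ(b_i/K_i) = 25.84 / 6.993e+06 = 3.695e-06 m/day.
Q = K_eq · A · (Δh/L) = 3.695e-06 × 2010 × (9.46/25.84) = 0.002719 m³/day.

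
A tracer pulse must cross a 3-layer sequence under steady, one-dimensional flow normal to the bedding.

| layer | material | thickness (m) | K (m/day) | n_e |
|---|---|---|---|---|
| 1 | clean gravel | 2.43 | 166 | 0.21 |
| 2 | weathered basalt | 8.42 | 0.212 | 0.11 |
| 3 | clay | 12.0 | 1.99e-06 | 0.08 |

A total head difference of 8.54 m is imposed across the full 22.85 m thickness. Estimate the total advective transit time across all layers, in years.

4630

With flow normal to the layers, continuity requires the same specific discharge q through every layer.
Σ(b_i/K_i) = 2.43/166 + 8.42/0.212 + 12.0/1.99e-06 = 6.030e+06 d.
q = Δh / Σ(b_i/K_i) = 8.54 / 6.030e+06 = 1.416e-06 m/day.
In each layer the seepage velocity is v_i = q/n_i, so the layer transit time is t_i = b_i·n_i / q:
  layer 1 (clean gravel): t_1 = 2.43 × 0.21 / 1.416e-06 = 3.603e+05 d
  layer 2 (weathered basalt): t_2 = 8.42 × 0.11 / 1.416e-06 = 6.540e+05 d
  layer 3 (clay): t_3 = 12.0 × 0.08 / 1.416e-06 = 6.779e+05 d
Total t = Σ t_i = 1.692e+06 days = 4633 years.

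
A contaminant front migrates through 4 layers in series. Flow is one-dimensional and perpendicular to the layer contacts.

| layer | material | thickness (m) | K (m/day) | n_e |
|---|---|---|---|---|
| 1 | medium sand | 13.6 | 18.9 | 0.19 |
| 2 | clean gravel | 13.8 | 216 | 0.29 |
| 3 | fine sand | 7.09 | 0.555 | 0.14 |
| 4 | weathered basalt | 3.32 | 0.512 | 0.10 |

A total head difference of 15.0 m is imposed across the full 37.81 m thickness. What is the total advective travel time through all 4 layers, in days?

With flow normal to the layers, continuity requires the same specific discharge q through every layer.
Σ(b_i/K_i) = 13.6/18.9 + 13.8/216 + 7.09/0.555 + 3.32/0.512 = 20.04 d.
q = Δh / Σ(b_i/K_i) = 15.0 / 20.04 = 0.7484 m/day.
In each layer the seepage velocity is v_i = q/n_i, so the layer transit time is t_i = b_i·n_i / q:
  layer 1 (medium sand): t_1 = 13.6 × 0.19 / 0.7484 = 3.453 d
  layer 2 (clean gravel): t_2 = 13.8 × 0.29 / 0.7484 = 5.347 d
  layer 3 (fine sand): t_3 = 7.09 × 0.14 / 0.7484 = 1.326 d
  layer 4 (weathered basalt): t_4 = 3.32 × 0.10 / 0.7484 = 0.4436 d
Total t = Σ t_i = 10.57 days.

10.6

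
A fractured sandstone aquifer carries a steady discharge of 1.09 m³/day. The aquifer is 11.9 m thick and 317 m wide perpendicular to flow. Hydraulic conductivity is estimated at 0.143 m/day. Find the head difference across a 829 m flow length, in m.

1.68

Cross-sectional area A = 317 × 11.9 = 3772 m².
From Q = K·A·i, i = Q / (K·A) = 1.09 / (0.1430 × 3772) = 0.002021.
Head loss Δh = i · L = 0.002021 × 829 = 1.675 m.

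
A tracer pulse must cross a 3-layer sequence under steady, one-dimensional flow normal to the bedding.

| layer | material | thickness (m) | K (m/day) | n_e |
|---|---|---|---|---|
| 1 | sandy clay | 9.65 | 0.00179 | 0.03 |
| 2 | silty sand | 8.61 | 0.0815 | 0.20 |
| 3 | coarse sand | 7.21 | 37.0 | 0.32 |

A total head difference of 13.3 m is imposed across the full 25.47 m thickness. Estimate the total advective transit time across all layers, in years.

With flow normal to the layers, continuity requires the same specific discharge q through every layer.
Σ(b_i/K_i) = 9.65/0.00179 + 8.61/0.0815 + 7.21/37.0 = 5497 d.
q = Δh / Σ(b_i/K_i) = 13.3 / 5497 = 0.002420 m/day.
In each layer the seepage velocity is v_i = q/n_i, so the layer transit time is t_i = b_i·n_i / q:
  layer 1 (sandy clay): t_1 = 9.65 × 0.03 / 0.002420 = 119.7 d
  layer 2 (silty sand): t_2 = 8.61 × 0.20 / 0.002420 = 711.7 d
  layer 3 (coarse sand): t_3 = 7.21 × 0.32 / 0.002420 = 953.6 d
Total t = Σ t_i = 1785 days = 4.887 years.

4.89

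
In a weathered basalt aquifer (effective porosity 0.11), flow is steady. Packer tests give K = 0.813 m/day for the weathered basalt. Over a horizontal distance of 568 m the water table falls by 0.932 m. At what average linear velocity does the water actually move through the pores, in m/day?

Hydraulic gradient i = Δh / L = 0.932 / 568 = 0.001641.
Darcy flux q = K · i = 0.8130 × 0.001641 = 0.001334 m/day.
Seepage velocity v = q / n_e = 0.001334 / 0.11 = 0.01213 m/day.

0.0121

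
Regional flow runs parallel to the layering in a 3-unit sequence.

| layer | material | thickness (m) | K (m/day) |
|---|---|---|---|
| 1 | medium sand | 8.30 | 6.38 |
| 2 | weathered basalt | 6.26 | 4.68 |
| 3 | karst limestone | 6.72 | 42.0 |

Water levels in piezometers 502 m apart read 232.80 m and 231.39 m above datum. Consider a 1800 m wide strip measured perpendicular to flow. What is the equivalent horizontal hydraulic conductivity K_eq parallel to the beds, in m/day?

17.1

Flow is parallel to layering, so each bed carries its own Darcy discharge and the transmissivities add.
Σ(K_i·b_i) = 6.38×8.30 + 4.68×6.26 + 42.0×6.72 = 364.5 m²/day.
Total thickness b = 21.28 m, so K_eq = Σ(K_i·b_i)/b = 17.13 m/day.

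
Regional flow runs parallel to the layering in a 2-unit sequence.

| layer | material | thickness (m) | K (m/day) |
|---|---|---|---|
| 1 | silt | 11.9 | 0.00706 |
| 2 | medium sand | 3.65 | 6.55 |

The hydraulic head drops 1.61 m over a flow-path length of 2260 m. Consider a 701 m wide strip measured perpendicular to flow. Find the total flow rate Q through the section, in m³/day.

12.0

Flow is parallel to layering, so each bed carries its own Darcy discharge and the transmissivities add.
Σ(K_i·b_i) = 0.00706×11.9 + 6.55×3.65 = 23.99 m²/day.
Hydraulic gradient i = Δh / L = 1.61 / 2260 = 0.0007124.
Q = Σ(K_i·b_i) · W · i = 23.99 × 701 × 0.0007124 = 11.98 m³/day.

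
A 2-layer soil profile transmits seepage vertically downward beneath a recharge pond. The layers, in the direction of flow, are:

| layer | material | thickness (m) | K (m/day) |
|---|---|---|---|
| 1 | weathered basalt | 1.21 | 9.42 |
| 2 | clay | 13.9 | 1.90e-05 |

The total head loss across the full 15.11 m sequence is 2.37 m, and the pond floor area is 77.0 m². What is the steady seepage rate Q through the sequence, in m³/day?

Flow is perpendicular to layering, so the layers act in series and the equivalent K is the thickness-weighted harmonic mean.
Total thickness L = 1.21 + 13.9 = 15.11 m.
Σ(b_i/K_i) = 1.21/9.42 + 13.9/1.90e-05 = 7.316e+05 d.
K_eq = L / Σ(b_i/K_i) = 15.11 / 7.316e+05 = 2.065e-05 m/day.
Q = K_eq · A · (Δh/L) = 2.065e-05 × 77.0 × (2.37/15.11) = 0.0002494 m³/day.

0.000249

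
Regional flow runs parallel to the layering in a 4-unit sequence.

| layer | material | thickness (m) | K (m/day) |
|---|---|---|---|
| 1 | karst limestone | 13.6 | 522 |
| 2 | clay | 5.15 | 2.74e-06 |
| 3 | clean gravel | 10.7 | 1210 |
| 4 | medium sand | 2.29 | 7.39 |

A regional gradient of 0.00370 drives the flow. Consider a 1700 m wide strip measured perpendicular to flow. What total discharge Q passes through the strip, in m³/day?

126000

Flow is parallel to layering, so each bed carries its own Darcy discharge and the transmissivities add.
Σ(K_i·b_i) = 522×13.6 + 2.74e-06×5.15 + 1210×10.7 + 7.39×2.29 = 20063 m²/day.
Hydraulic gradient i = 0.00370.
Q = Σ(K_i·b_i) · W · i = 20063 × 1700 × 0.003700 = 1.262e+05 m³/day.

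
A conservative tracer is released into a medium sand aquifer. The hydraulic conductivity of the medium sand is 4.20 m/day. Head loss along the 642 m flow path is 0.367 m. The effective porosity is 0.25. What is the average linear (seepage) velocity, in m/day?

0.00960

Hydraulic gradient i = Δh / L = 0.367 / 642 = 0.0005717.
Darcy flux q = K · i = 4.200 × 0.0005717 = 0.002401 m/day.
Seepage velocity v = q / n_e = 0.002401 / 0.25 = 0.009604 m/day.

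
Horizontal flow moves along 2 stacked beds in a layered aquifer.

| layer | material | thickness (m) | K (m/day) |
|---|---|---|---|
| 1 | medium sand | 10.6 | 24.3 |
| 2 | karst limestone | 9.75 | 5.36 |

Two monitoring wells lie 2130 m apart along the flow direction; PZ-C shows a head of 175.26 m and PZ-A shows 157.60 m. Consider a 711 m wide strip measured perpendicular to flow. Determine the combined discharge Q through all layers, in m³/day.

1830

Flow is parallel to layering, so each bed carries its own Darcy discharge and the transmissivities add.
Σ(K_i·b_i) = 24.3×10.6 + 5.36×9.75 = 309.8 m²/day.
Hydraulic gradient i = (175.26 − 157.60) / 2130 = 17.66 / 2130 = 0.008291.
Q = Σ(K_i·b_i) · W · i = 309.8 × 711 × 0.008291 = 1826 m³/day.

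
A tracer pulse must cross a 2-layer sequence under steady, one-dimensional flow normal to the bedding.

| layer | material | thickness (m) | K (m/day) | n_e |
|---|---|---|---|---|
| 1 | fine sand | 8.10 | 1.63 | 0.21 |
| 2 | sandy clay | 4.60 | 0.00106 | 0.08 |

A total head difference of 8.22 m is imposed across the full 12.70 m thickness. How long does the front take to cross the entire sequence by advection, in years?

2.99

With flow normal to the layers, continuity requires the same specific discharge q through every layer.
Σ(b_i/K_i) = 8.10/1.63 + 4.60/0.00106 = 4345 d.
q = Δh / Σ(b_i/K_i) = 8.22 / 4345 = 0.001892 m/day.
In each layer the seepage velocity is v_i = q/n_i, so the layer transit time is t_i = b_i·n_i / q:
  layer 1 (fine sand): t_1 = 8.10 × 0.21 / 0.001892 = 899.0 d
  layer 2 (sandy clay): t_2 = 4.60 × 0.08 / 0.001892 = 194.5 d
Total t = Σ t_i = 1094 days = 2.994 years.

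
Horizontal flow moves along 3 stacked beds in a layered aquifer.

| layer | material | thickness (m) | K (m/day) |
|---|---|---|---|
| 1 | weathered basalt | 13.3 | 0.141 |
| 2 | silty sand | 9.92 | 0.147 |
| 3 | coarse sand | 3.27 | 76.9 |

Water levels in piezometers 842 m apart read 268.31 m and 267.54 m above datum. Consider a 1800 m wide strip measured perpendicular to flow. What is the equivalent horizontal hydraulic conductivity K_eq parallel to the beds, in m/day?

9.62

Flow is parallel to layering, so each bed carries its own Darcy discharge and the transmissivities add.
Σ(K_i·b_i) = 0.141×13.3 + 0.147×9.92 + 76.9×3.27 = 254.8 m²/day.
Total thickness b = 26.49 m, so K_eq = Σ(K_i·b_i)/b = 9.619 m/day.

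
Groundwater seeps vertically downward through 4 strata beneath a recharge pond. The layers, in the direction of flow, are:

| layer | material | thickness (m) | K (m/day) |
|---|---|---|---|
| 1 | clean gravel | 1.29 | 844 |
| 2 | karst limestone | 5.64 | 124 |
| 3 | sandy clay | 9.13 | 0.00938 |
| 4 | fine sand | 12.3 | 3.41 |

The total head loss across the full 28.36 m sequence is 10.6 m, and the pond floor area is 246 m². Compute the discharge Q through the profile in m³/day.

Flow is perpendicular to layering, so the layers act in series and the equivalent K is the thickness-weighted harmonic mean.
Total thickness L = 1.29 + 5.64 + 9.13 + 12.3 = 28.36 m.
Σ(b_i/K_i) = 1.29/844 + 5.64/124 + 9.13/0.00938 + 12.3/3.41 = 977.0 d.
K_eq = L / Σ(b_i/K_i) = 28.36 / 977.0 = 0.02903 m/day.
Q = K_eq · A · (Δh/L) = 0.02903 × 246 × (10.6/28.36) = 2.669 m³/day.

2.67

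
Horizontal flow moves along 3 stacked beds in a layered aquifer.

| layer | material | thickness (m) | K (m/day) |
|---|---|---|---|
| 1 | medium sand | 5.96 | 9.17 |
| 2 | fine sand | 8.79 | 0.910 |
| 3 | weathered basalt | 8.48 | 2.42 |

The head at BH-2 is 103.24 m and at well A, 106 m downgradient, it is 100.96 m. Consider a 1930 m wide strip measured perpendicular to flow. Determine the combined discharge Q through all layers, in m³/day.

3450

Flow is parallel to layering, so each bed carries its own Darcy discharge and the transmissivities add.
Σ(K_i·b_i) = 9.17×5.96 + 0.910×8.79 + 2.42×8.48 = 83.17 m²/day.
Hydraulic gradient i = (103.24 − 100.96) / 106 = 2.28 / 106 = 0.02151.
Q = Σ(K_i·b_i) · W · i = 83.17 × 1930 × 0.02151 = 3453 m³/day.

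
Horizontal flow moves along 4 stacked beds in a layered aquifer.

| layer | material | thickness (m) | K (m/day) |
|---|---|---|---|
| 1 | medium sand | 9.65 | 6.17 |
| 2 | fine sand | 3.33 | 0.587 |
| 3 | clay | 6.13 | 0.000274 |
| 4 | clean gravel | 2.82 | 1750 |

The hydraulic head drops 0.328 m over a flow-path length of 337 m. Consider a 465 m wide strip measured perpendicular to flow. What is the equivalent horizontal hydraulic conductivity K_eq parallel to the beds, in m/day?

228

Flow is parallel to layering, so each bed carries its own Darcy discharge and the transmissivities add.
Σ(K_i·b_i) = 6.17×9.65 + 0.587×3.33 + 0.000274×6.13 + 1750×2.82 = 4996 m²/day.
Total thickness b = 21.93 m, so K_eq = Σ(K_i·b_i)/b = 227.8 m/day.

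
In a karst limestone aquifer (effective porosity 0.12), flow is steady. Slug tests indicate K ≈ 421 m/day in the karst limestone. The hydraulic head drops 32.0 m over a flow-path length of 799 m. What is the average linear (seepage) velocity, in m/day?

141

Hydraulic gradient i = Δh / L = 32.0 / 799 = 0.04005.
Darcy flux q = K · i = 421.0 × 0.04005 = 16.86 m/day.
Seepage velocity v = q / n_e = 16.86 / 0.12 = 140.5 m/day.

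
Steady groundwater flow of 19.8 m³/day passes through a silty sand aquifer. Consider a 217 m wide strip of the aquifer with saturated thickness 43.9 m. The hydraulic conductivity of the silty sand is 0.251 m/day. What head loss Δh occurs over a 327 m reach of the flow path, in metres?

Cross-sectional area A = 217 × 43.9 = 9526 m².
From Q = K·A·i, i = Q / (K·A) = 19.8 / (0.2510 × 9526) = 0.008281.
Head loss Δh = i · L = 0.008281 × 327 = 2.708 m.

2.71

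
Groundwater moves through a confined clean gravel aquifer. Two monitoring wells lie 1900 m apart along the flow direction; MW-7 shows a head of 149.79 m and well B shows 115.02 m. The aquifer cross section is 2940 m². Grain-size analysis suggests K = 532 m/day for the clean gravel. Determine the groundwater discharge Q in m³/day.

28600

Hydraulic gradient i = (149.79 − 115.02) / 1900 = 34.77 / 1900 = 0.01830.
Darcy's law: Q = K · A · i = 532.0 × 2940 × 0.01830 = 28623 m³/day.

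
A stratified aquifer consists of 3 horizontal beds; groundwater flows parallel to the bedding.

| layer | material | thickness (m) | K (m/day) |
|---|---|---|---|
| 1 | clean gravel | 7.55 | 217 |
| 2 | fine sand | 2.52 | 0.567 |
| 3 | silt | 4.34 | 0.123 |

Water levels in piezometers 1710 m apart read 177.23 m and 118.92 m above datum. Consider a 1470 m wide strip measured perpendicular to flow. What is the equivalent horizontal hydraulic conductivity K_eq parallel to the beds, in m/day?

114

Flow is parallel to layering, so each bed carries its own Darcy discharge and the transmissivities add.
Σ(K_i·b_i) = 217×7.55 + 0.567×2.52 + 0.123×4.34 = 1640 m²/day.
Total thickness b = 14.41 m, so K_eq = Σ(K_i·b_i)/b = 113.8 m/day.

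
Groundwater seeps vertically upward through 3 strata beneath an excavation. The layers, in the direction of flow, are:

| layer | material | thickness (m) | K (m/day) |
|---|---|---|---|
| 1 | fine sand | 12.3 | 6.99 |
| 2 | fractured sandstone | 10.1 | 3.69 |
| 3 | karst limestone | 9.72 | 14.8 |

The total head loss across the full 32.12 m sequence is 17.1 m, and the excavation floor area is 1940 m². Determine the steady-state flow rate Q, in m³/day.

6440

Flow is perpendicular to layering, so the layers act in series and the equivalent K is the thickness-weighted harmonic mean.
Total thickness L = 12.3 + 10.1 + 9.72 = 32.12 m.
Σ(b_i/K_i) = 12.3/6.99 + 10.1/3.69 + 9.72/14.8 = 5.154 d.
K_eq = L / Σ(b_i/K_i) = 32.12 / 5.154 = 6.233 m/day.
Q = K_eq · A · (Δh/L) = 6.233 × 1940 × (17.1/32.12) = 6437 m³/day.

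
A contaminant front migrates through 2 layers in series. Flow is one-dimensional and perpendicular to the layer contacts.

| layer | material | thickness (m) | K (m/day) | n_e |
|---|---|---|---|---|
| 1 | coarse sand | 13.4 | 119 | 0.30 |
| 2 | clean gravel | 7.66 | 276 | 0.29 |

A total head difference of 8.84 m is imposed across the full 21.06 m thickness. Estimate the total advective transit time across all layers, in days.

With flow normal to the layers, continuity requires the same specific discharge q through every layer.
Σ(b_i/K_i) = 13.4/119 + 7.66/276 = 0.1404 d.
q = Δh / Σ(b_i/K_i) = 8.84 / 0.1404 = 62.98 m/day.
In each layer the seepage velocity is v_i = q/n_i, so the layer transit time is t_i = b_i·n_i / q:
  layer 1 (coarse sand): t_1 = 13.4 × 0.30 / 62.98 = 0.06383 d
  layer 2 (clean gravel): t_2 = 7.66 × 0.29 / 62.98 = 0.03527 d
Total t = Σ t_i = 0.09910 days.

0.0991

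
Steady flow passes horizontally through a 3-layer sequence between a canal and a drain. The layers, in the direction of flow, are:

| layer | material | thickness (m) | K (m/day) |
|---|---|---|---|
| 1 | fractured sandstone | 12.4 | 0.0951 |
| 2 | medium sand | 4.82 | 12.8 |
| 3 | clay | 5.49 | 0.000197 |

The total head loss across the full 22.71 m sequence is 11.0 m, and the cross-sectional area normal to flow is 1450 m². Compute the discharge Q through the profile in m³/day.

0.570

Flow is perpendicular to layering, so the layers act in series and the equivalent K is the thickness-weighted harmonic mean.
Total thickness L = 12.4 + 4.82 + 5.49 = 22.71 m.
Σ(b_i/K_i) = 12.4/0.0951 + 4.82/12.8 + 5.49/0.000197 = 27999 d.
K_eq = L / Σ(b_i/K_i) = 22.71 / 27999 = 0.0008111 m/day.
Q = K_eq · A · (Δh/L) = 0.0008111 × 1450 × (11.0/22.71) = 0.5697 m³/day.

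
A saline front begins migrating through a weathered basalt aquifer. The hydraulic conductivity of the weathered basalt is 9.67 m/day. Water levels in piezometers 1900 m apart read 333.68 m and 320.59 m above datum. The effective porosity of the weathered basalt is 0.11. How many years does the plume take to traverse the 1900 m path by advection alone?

Hydraulic gradient i = (333.68 − 320.59) / 1900 = 13.09 / 1900 = 0.006889.
Darcy flux q = K · i = 9.670 × 0.006889 = 0.06662 m/day.
Seepage velocity v = q / n_e = 0.06662 / 0.11 = 0.6056 m/day.
Travel time t = L / v = 1900 / 0.6056 = 3137 days = 8.589 years.

8.59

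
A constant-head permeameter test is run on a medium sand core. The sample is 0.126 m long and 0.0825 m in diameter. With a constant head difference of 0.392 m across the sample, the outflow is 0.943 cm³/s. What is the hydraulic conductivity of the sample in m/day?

4.90

Cross-sectional area A = π·(d/2)² = π × (0.0825/2)² = 0.005346 m².
Convert discharge: 0.943 cm³/s = 9.430e-07 m³/s.
Darcy's law rearranged: K = Q·L / (A·Δh) = 9.430e-07 × 0.126 / (0.005346 × 0.392) = 5.670e-05 m/s = 4.899 m/day.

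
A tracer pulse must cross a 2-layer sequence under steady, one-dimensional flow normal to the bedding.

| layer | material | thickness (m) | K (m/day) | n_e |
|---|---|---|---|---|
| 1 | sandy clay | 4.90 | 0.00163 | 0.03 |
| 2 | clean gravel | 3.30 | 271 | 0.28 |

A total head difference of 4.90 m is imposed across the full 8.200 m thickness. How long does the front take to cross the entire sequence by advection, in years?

With flow normal to the layers, continuity requires the same specific discharge q through every layer.
Σ(b_i/K_i) = 4.90/0.00163 + 3.30/271 = 3006 d.
q = Δh / Σ(b_i/K_i) = 4.90 / 3006 = 0.001630 m/day.
In each layer the seepage velocity is v_i = q/n_i, so the layer transit time is t_i = b_i·n_i / q:
  layer 1 (sandy clay): t_1 = 4.90 × 0.03 / 0.001630 = 90.18 d
  layer 2 (clean gravel): t_2 = 3.30 × 0.28 / 0.001630 = 566.9 d
Total t = Σ t_i = 657.1 days = 1.799 years.

1.80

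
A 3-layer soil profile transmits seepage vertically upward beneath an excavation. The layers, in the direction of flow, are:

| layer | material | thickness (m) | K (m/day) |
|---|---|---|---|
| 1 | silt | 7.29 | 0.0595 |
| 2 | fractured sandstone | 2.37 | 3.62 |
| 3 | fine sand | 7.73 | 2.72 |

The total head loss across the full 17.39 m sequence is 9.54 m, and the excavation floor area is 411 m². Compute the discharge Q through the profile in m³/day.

31.1

Flow is perpendicular to layering, so the layers act in series and the equivalent K is the thickness-weighted harmonic mean.
Total thickness L = 7.29 + 2.37 + 7.73 = 17.39 m.
Σ(b_i/K_i) = 7.29/0.0595 + 2.37/3.62 + 7.73/2.72 = 126.0 d.
K_eq = L / Σ(b_i/K_i) = 17.39 / 126.0 = 0.1380 m/day.
Q = K_eq · A · (Δh/L) = 0.1380 × 411 × (9.54/17.39) = 31.11 m³/day.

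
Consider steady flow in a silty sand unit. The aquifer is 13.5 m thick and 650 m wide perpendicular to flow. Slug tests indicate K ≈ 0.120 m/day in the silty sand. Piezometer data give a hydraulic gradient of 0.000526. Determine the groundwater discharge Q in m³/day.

Cross-sectional area A = 650 × 13.5 = 8775 m².
Hydraulic gradient i = 0.000526.
Darcy's law: Q = K · A · i = 0.1200 × 8775 × 0.0005260 = 0.5539 m³/day.

0.554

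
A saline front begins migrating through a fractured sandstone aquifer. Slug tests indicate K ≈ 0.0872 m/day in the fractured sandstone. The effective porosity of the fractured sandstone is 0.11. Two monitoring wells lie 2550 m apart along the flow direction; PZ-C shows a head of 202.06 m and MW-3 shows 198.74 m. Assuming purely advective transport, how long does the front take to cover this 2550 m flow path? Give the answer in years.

6760

Hydraulic gradient i = (202.06 − 198.74) / 2550 = 3.32 / 2550 = 0.001302.
Darcy flux q = K · i = 0.08720 × 0.001302 = 0.0001135 m/day.
Seepage velocity v = q / n_e = 0.0001135 / 0.11 = 0.001032 m/day.
Travel time t = L / v = 2550 / 0.001032 = 2.471e+06 days = 6764 years.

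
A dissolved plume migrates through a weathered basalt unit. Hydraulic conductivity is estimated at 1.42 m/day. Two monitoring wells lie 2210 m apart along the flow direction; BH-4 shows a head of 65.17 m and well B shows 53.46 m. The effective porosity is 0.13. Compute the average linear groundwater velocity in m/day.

Hydraulic gradient i = (65.17 − 53.46) / 2210 = 11.71 / 2210 = 0.005299.
Darcy flux q = K · i = 1.420 × 0.005299 = 0.007524 m/day.
Seepage velocity v = q / n_e = 0.007524 / 0.13 = 0.05788 m/day.

0.0579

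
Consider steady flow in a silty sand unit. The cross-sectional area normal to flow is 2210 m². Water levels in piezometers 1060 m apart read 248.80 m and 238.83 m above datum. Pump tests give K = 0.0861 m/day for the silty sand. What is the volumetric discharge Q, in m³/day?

Hydraulic gradient i = (248.80 − 238.83) / 1060 = 9.97 / 1060 = 0.009406.
Darcy's law: Q = K · A · i = 0.08610 × 2210 × 0.009406 = 1.790 m³/day.

1.79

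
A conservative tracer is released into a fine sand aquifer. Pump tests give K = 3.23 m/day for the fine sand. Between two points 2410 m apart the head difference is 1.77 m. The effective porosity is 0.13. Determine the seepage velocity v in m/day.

Hydraulic gradient i = Δh / L = 1.77 / 2410 = 0.0007344.
Darcy flux q = K · i = 3.230 × 0.0007344 = 0.002372 m/day.
Seepage velocity v = q / n_e = 0.002372 / 0.13 = 0.01825 m/day.

0.0182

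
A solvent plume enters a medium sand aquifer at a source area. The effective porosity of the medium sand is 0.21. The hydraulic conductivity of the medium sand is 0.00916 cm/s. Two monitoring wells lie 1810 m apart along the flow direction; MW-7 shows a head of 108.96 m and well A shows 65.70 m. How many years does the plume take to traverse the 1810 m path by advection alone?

Convert K: 0.00916 cm/s × 864 = 7.914 m/day.
Hydraulic gradient i = (108.96 − 65.70) / 1810 = 43.26 / 1810 = 0.02390.
Darcy flux q = K · i = 7.914 × 0.02390 = 0.1892 m/day.
Seepage velocity v = q / n_e = 0.1892 / 0.21 = 0.9007 m/day.
Travel time t = L / v = 1810 / 0.9007 = 2009 days = 5.502 years.

5.50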